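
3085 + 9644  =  12729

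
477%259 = 218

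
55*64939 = 3571645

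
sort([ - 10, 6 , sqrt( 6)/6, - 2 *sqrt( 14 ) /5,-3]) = [ - 10, - 3, - 2*sqrt(14)/5,sqrt( 6 ) /6,  6] 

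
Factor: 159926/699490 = 5^( - 1 )*11^ ( - 1 )*13^1*6151^1 * 6359^ ( - 1) = 79963/349745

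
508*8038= 4083304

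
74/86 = 37/43 = 0.86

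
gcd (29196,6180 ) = 12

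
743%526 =217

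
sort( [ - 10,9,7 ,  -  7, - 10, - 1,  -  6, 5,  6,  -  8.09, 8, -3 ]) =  [ - 10,  -  10, - 8.09,  -  7, - 6, - 3,-1, 5, 6, 7, 8, 9]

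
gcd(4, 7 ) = 1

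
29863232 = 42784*698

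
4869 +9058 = 13927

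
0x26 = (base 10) 38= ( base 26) 1c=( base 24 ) 1E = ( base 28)1A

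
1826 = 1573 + 253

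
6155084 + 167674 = 6322758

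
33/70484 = 33/70484 = 0.00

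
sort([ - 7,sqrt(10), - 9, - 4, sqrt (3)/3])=[- 9,  -  7, - 4 , sqrt (3 )/3,sqrt(10 )]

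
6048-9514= - 3466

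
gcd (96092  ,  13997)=1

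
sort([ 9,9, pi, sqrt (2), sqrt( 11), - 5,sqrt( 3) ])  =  [ - 5,sqrt( 2), sqrt( 3), pi , sqrt( 11), 9 , 9]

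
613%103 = 98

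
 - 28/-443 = 28/443  =  0.06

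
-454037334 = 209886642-663923976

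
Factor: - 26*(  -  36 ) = 936 = 2^3 *3^2*13^1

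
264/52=5 +1/13 = 5.08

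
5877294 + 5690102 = 11567396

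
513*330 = 169290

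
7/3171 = 1/453 = 0.00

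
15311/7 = 15311/7 =2187.29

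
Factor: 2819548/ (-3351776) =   -  704887/837944=- 2^( - 3)*37^1*19051^1 * 104743^( - 1 )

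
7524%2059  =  1347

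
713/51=713/51 = 13.98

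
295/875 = 59/175 =0.34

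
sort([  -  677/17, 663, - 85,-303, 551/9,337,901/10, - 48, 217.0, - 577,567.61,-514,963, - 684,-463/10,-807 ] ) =[-807,-684, - 577,-514,- 303, - 85, - 48,-463/10, - 677/17, 551/9, 901/10,217.0,337,567.61,663,963]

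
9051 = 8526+525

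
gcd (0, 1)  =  1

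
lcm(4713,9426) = 9426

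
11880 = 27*440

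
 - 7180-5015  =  - 12195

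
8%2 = 0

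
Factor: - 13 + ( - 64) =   -  7^1*11^1  =  - 77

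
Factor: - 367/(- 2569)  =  1/7 = 7^( - 1)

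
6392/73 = 87 + 41/73=87.56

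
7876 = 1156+6720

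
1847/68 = 1847/68 =27.16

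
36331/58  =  626 + 23/58 = 626.40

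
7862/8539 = 7862/8539=0.92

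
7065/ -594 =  - 12 + 7/66=- 11.89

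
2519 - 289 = 2230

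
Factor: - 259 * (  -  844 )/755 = 2^2*5^( - 1) * 7^1*37^1* 151^( - 1 ) * 211^1 = 218596/755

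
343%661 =343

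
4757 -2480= 2277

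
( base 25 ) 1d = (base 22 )1G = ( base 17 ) 24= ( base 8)46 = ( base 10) 38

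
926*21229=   19658054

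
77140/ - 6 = - 38570/3 = -12856.67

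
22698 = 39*582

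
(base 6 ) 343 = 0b10000111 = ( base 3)12000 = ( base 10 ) 135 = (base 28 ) 4n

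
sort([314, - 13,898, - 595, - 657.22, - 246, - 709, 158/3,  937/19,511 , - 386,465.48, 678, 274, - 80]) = [ - 709,-657.22, - 595, - 386, - 246, - 80, - 13, 937/19,  158/3, 274, 314,  465.48, 511,678, 898]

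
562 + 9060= 9622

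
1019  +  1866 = 2885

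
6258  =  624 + 5634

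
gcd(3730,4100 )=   10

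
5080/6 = 2540/3 = 846.67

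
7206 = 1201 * 6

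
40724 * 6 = 244344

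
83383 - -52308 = 135691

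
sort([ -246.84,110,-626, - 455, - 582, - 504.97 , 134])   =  [-626, - 582, - 504.97, - 455, - 246.84, 110,134 ] 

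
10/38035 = 2/7607= 0.00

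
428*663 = 283764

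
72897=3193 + 69704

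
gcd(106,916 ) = 2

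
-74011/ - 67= 74011/67 = 1104.64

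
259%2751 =259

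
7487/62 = 7487/62 = 120.76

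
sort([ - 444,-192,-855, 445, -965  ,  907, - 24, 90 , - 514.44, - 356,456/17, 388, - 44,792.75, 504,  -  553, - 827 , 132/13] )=[ - 965, - 855,-827, - 553, - 514.44, - 444, - 356 ,-192,- 44,-24,132/13 , 456/17 , 90, 388,445,504,792.75,907] 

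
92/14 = 6 + 4/7 = 6.57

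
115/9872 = 115/9872 = 0.01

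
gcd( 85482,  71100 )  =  18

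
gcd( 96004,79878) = 2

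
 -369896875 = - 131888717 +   -  238008158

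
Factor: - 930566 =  - 2^1*7^1*13^1 * 5113^1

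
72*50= 3600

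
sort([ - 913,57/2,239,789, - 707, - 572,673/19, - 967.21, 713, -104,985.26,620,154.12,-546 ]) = [ - 967.21,-913, - 707,-572,-546, - 104, 57/2,673/19 , 154.12,239,620,713,789,985.26 ] 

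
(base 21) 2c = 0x36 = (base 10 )54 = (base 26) 22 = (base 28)1q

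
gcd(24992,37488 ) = 12496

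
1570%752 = 66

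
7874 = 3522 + 4352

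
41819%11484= 7367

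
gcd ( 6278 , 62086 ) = 2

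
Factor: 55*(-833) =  - 45815 = - 5^1 * 7^2*11^1*17^1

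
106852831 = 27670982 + 79181849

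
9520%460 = 320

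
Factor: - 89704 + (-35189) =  - 3^2 * 13877^1 = - 124893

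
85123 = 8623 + 76500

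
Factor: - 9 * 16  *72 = -2^7 * 3^4  =  - 10368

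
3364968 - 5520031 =-2155063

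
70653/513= 23551/171= 137.73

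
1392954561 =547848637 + 845105924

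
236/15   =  15  +  11/15 = 15.73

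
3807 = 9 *423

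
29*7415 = 215035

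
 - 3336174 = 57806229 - 61142403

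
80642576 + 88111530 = 168754106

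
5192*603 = 3130776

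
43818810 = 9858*4445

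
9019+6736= 15755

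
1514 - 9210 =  - 7696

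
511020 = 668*765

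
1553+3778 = 5331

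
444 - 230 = 214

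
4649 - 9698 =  -5049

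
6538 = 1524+5014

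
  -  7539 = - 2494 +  -5045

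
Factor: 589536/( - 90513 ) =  - 736/113 = -2^5*23^1*113^(-1)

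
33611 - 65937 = -32326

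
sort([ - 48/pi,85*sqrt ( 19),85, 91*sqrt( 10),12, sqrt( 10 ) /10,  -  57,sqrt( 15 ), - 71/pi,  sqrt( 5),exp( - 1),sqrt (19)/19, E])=[-57, - 71/pi, - 48/pi, sqrt( 19)/19, sqrt( 10) /10, exp(  -  1),sqrt( 5), E,sqrt( 15),12,85,91 * sqrt ( 10), 85*sqrt(  19 )] 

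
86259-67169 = 19090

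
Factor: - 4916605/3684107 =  - 5^1 * 7^( - 1 )*307^1* 617^(-1 )*  853^( - 1 )*3203^1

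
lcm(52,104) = 104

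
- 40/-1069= 40/1069=0.04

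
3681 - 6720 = -3039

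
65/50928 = 65/50928 = 0.00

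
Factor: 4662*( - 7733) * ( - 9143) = 2^1*3^2*7^1*11^1* 19^1* 37^2*41^1*223^1= 329616542178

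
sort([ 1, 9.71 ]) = [ 1, 9.71]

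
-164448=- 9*18272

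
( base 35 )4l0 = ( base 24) 9ij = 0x1603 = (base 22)be3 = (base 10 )5635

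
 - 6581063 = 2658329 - 9239392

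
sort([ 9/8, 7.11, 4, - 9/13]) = [-9/13, 9/8,4,  7.11 ]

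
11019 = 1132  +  9887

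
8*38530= 308240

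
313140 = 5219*60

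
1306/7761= 1306/7761 = 0.17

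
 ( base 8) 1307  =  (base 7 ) 2034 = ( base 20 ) 1fb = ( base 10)711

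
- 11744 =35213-46957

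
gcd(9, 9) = 9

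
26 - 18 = 8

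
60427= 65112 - 4685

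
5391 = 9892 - 4501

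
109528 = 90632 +18896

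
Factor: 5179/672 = 2^ (- 5)*3^( - 1)*7^(-1) * 5179^1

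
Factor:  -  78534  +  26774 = -51760=- 2^4 *5^1*647^1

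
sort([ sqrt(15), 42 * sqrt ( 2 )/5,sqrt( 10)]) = [ sqrt( 10),  sqrt ( 15 ), 42*sqrt (2 )/5 ]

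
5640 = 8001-2361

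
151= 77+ 74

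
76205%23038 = 7091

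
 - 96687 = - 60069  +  -36618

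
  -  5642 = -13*434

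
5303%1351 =1250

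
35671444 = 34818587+852857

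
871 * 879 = 765609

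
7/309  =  7/309 =0.02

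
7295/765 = 9+ 82/153 = 9.54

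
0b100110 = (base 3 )1102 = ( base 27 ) 1b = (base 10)38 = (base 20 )1i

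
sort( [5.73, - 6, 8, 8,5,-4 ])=[  -  6,-4,5,5.73, 8,8]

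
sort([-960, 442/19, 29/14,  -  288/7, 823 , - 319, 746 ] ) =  [ - 960, - 319, - 288/7,29/14, 442/19,746, 823] 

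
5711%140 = 111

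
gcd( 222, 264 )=6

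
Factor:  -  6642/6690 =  - 1107/1115 = -3^3*5^( - 1 )*41^1* 223^( - 1)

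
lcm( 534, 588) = 52332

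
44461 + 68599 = 113060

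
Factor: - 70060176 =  - 2^4*3^2* 107^1*4547^1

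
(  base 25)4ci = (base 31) 2SS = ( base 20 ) 70i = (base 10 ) 2818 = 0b101100000010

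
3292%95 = 62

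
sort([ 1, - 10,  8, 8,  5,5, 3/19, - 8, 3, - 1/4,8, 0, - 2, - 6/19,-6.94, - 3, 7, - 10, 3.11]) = [- 10, - 10, - 8, - 6.94, - 3,  -  2,-6/19, - 1/4, 0,3/19, 1,3, 3.11,5, 5,7,8, 8,8]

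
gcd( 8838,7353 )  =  9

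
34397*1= 34397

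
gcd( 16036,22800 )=76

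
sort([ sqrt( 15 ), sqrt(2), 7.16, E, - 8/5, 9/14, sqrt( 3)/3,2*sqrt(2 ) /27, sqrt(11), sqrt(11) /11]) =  [ - 8/5, 2*sqrt(2)/27, sqrt(11) /11,sqrt(3)/3, 9/14, sqrt(2), E , sqrt( 11 ), sqrt(15),7.16 ]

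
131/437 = 131/437 = 0.30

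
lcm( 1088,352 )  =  11968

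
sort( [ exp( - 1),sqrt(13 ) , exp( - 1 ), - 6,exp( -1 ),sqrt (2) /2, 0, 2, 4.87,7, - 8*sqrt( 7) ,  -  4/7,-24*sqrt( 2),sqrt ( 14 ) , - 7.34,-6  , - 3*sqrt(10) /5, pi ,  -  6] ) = [ - 24*sqrt( 2), - 8*sqrt(7), - 7.34, - 6,  -  6,-6,  -  3 *sqrt(10 ) /5,- 4/7,0,exp( - 1),exp( - 1 ),exp(-1 ) , sqrt(2) /2 , 2,pi , sqrt(13 ),sqrt(14), 4.87,7 ]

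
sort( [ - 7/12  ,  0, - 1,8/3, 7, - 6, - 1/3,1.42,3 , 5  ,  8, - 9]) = [ - 9, - 6, -1 ,-7/12, - 1/3,0, 1.42,  8/3 , 3,5, 7,  8]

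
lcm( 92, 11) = 1012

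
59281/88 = 673 + 57/88 = 673.65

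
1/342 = 1/342 = 0.00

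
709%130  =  59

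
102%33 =3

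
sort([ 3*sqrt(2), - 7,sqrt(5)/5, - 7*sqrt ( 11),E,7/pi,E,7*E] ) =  [- 7 * sqrt( 11), - 7, sqrt( 5)/5, 7/pi, E,E,3*sqrt(2),7*E] 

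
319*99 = 31581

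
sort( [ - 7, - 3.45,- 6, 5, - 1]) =[ - 7, - 6, - 3.45, - 1,5]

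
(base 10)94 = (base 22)46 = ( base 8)136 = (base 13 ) 73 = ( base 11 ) 86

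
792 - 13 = 779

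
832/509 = 832/509 = 1.63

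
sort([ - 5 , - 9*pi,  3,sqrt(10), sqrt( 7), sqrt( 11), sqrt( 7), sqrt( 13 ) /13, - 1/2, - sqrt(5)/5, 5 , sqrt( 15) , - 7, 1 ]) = [- 9*pi, - 7, - 5,-1/2,- sqrt( 5)/5,sqrt( 13)/13,1 , sqrt ( 7 ),sqrt(7 ),3, sqrt(10), sqrt( 11),sqrt ( 15),5]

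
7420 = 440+6980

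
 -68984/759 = - 91 + 85/759 =- 90.89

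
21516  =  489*44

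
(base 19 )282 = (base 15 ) 3d6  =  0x36c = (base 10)876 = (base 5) 12001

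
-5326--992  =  -4334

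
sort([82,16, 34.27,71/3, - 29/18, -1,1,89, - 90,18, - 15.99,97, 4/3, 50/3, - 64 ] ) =[  -  90, - 64, - 15.99, - 29/18, - 1,1,4/3,16,50/3, 18,71/3,34.27,82,89,97 ]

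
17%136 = 17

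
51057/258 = 197  +  77/86 = 197.90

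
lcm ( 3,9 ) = 9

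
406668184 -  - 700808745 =1107476929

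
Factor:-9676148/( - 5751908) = 19^( - 1 )*109^1*22193^1 * 75683^( - 1)= 2419037/1437977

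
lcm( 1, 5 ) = 5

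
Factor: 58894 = 2^1*11^1*2677^1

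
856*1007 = 861992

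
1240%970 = 270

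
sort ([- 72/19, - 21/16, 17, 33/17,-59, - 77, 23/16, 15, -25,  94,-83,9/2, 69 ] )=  [ - 83,-77,-59, - 25, - 72/19,-21/16, 23/16, 33/17,  9/2, 15, 17,69, 94]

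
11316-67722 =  - 56406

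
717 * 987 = 707679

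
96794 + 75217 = 172011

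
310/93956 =155/46978 = 0.00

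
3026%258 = 188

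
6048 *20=120960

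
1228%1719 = 1228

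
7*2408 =16856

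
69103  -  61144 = 7959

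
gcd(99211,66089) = 1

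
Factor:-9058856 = - 2^3*967^1 * 1171^1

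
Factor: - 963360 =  - 2^5*3^3 *5^1*223^1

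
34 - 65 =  -31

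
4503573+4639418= 9142991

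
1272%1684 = 1272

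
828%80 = 28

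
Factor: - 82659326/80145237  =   - 2^1 *3^( - 1 )*97^1 *227^1 * 1877^1*26715079^ ( - 1)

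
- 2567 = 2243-4810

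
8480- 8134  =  346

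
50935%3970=3295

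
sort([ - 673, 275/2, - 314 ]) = [ - 673, - 314, 275/2] 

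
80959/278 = 291 + 61/278  =  291.22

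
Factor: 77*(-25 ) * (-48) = 92400 = 2^4*3^1*5^2*7^1*11^1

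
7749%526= 385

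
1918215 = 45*42627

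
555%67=19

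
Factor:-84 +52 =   -  2^5 = - 32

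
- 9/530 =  -1  +  521/530 = - 0.02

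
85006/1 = 85006 = 85006.00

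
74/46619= 74/46619 = 0.00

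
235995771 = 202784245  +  33211526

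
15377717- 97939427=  - 82561710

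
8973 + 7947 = 16920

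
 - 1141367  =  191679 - 1333046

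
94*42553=3999982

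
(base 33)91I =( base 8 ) 23174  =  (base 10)9852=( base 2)10011001111100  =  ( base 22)k7i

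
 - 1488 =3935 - 5423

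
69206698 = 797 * 86834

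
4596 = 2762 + 1834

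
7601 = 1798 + 5803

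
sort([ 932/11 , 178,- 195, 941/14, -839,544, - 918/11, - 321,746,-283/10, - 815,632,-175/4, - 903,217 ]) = [ - 903, - 839, - 815  , - 321, - 195, - 918/11 , - 175/4, - 283/10, 941/14,  932/11, 178,217,544 , 632, 746] 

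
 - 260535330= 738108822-998644152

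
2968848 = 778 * 3816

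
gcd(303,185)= 1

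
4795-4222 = 573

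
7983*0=0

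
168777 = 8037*21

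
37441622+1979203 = 39420825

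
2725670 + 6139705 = 8865375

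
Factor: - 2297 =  - 2297^1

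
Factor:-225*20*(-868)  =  2^4*3^2*5^3*7^1*31^1 = 3906000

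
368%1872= 368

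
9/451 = 9/451=0.02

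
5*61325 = 306625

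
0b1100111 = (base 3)10211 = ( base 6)251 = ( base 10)103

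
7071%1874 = 1449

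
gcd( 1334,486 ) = 2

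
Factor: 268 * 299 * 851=68192332 = 2^2*13^1 * 23^2*37^1*67^1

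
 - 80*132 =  - 10560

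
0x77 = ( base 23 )54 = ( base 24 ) 4N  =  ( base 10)119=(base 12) 9b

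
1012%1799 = 1012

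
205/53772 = 205/53772 = 0.00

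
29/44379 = 29/44379 = 0.00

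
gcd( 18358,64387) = 67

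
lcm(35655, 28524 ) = 142620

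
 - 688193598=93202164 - 781395762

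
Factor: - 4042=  - 2^1* 43^1*47^1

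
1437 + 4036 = 5473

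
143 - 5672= - 5529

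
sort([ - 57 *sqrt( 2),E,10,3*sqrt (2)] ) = [- 57*sqrt( 2),E,3 * sqrt(2),  10]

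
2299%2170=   129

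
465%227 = 11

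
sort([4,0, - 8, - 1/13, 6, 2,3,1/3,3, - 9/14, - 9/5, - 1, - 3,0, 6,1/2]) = [-8, - 3, - 9/5,  -  1, - 9/14,  -  1/13, 0,0 , 1/3,  1/2  ,  2,  3,3,  4,  6,6]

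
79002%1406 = 266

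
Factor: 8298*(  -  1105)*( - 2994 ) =27452854260= 2^2*3^3*5^1*13^1 * 17^1*461^1*499^1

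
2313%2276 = 37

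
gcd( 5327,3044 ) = 761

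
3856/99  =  38 + 94/99=   38.95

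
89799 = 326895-237096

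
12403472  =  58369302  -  45965830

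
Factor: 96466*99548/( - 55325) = - 2^3*5^( - 2 ) * 41^1 * 139^1*347^1 *607^1 * 2213^( - 1) = -9602997368/55325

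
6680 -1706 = 4974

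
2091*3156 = 6599196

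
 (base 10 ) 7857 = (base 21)hh3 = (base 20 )jch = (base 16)1EB1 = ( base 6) 100213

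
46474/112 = 23237/56 = 414.95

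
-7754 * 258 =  - 2000532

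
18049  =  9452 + 8597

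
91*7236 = 658476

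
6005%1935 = 200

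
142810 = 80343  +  62467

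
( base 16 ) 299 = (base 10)665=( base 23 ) 15l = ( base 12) 475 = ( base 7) 1640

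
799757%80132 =78569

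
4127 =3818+309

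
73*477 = 34821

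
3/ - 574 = - 3/574  =  - 0.01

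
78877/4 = 78877/4   =  19719.25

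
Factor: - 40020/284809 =- 2^2*3^1*5^1*7^( - 1) * 61^( - 1) = -60/427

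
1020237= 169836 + 850401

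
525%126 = 21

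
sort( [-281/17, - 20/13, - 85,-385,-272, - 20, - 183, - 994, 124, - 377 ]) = [ - 994,-385, - 377,-272,-183, - 85,-20, - 281/17,-20/13,124 ] 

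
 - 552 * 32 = - 17664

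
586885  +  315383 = 902268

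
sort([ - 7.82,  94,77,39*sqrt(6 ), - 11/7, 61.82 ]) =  [-7.82,-11/7,61.82 , 77, 94,  39*sqrt( 6) ] 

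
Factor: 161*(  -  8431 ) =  - 1357391 = - 7^1*23^1*8431^1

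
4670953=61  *76573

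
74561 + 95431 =169992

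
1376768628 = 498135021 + 878633607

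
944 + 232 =1176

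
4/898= 2/449  =  0.00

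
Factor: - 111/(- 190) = 2^(-1)* 3^1 * 5^( - 1)*19^( - 1 ) *37^1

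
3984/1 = 3984 = 3984.00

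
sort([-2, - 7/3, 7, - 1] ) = [-7/3, - 2,-1, 7] 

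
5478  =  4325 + 1153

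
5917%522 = 175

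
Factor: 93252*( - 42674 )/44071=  - 3979435848/44071 =- 2^3*3^1*19^2* 409^1* 1123^1*44071^( - 1)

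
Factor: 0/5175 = 0 = 0^1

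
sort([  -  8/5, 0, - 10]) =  [-10, - 8/5, 0]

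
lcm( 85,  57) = 4845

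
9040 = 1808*5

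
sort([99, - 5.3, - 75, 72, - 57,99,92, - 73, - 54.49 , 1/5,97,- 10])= [ - 75 , - 73, - 57, - 54.49 , - 10,  -  5.3,  1/5, 72,92,97,99,99 ] 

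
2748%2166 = 582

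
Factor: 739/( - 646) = - 2^( - 1)*17^ ( - 1)*19^( - 1 )* 739^1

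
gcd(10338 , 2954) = 2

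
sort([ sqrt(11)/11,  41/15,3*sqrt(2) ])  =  [ sqrt ( 11)/11, 41/15,3*sqrt( 2 )] 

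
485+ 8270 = 8755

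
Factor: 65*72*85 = 2^3*3^2*5^2*13^1* 17^1= 397800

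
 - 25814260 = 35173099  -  60987359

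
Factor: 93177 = 3^3*7^1*17^1 * 29^1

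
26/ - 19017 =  - 26/19017 = -  0.00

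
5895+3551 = 9446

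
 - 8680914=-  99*87686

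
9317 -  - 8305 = 17622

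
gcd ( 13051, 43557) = 1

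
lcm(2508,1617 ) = 122892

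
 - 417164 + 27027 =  - 390137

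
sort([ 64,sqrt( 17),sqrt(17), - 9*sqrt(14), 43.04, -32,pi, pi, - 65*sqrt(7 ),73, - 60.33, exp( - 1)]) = [ - 65* sqrt( 7 ), - 60.33,-9*sqrt( 14 ) , - 32,exp( - 1),pi,pi,sqrt(17),sqrt (17),43.04,64,73]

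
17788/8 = 4447/2 =2223.50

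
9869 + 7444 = 17313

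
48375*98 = 4740750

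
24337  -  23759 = 578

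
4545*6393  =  29056185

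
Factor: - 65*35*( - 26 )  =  2^1*5^2*7^1*13^2 = 59150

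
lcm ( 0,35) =0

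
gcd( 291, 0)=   291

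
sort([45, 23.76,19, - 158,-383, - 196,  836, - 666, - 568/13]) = [ - 666,-383, - 196, - 158, - 568/13, 19, 23.76, 45, 836] 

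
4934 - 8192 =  - 3258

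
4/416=1/104 = 0.01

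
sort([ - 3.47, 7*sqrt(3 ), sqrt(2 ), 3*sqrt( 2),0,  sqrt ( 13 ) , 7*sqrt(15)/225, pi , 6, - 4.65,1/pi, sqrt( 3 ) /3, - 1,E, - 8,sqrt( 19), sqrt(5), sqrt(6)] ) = [ - 8,-4.65,  -  3.47, - 1, 0, 7*sqrt(15) /225, 1/pi, sqrt (3)/3, sqrt( 2),sqrt(5 ), sqrt (6 ),  E, pi,sqrt(13), 3*sqrt ( 2),sqrt(19),6, 7 * sqrt(3 )] 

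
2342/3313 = 2342/3313 = 0.71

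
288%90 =18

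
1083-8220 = -7137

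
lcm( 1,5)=5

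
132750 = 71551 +61199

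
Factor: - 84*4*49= -2^4*3^1*7^3 = -16464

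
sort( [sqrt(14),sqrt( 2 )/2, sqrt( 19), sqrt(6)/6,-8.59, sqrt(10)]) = [ - 8.59, sqrt ( 6)/6, sqrt(2) /2,  sqrt ( 10 ),sqrt(14), sqrt( 19 )]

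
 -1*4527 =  - 4527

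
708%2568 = 708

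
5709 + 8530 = 14239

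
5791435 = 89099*65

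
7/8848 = 1/1264 = 0.00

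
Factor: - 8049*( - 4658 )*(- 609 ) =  - 2^1*3^2 * 7^1 * 17^1*29^1 * 137^1*2683^1= - 22832775378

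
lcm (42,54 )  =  378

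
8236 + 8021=16257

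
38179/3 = 12726 + 1/3 = 12726.33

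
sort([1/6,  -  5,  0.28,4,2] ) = [-5, 1/6,0.28,2,4 ] 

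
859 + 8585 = 9444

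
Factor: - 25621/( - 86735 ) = 5^( -1 ) * 11^( - 1) * 19^(- 1)*83^( - 1)*25621^1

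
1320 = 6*220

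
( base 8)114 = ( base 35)26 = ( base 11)6a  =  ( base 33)2A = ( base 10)76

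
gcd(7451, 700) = 1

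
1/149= 1/149 = 0.01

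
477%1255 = 477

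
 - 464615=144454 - 609069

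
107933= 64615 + 43318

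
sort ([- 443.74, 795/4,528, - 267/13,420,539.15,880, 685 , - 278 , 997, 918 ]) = [ - 443.74, - 278,-267/13,  795/4 , 420,528, 539.15, 685, 880, 918, 997 ] 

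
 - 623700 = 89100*( - 7)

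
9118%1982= 1190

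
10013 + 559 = 10572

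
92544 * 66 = 6107904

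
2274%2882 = 2274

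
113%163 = 113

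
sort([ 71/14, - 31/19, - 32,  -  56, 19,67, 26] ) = [ - 56,-32, - 31/19, 71/14 , 19 , 26,67 ]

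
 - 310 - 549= - 859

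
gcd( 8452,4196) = 4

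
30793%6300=5593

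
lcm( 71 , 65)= 4615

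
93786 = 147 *638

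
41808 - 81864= - 40056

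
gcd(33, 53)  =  1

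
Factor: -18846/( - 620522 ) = 27/889 = 3^3*7^(-1 )*127^(  -  1 ) 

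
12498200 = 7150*1748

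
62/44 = 1 + 9/22 = 1.41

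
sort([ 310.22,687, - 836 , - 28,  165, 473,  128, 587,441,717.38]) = [ - 836, - 28, 128,165,  310.22,441,473,587 , 687,717.38] 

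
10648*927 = 9870696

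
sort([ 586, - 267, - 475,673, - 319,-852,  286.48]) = [ - 852 ,- 475,-319,-267, 286.48,586, 673]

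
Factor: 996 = 2^2 * 3^1*83^1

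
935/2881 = 935/2881  =  0.32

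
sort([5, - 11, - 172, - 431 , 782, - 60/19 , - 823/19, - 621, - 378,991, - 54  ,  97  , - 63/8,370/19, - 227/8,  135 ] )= [ - 621, - 431 , - 378, - 172, - 54, - 823/19 , - 227/8, - 11 ,  -  63/8 , - 60/19,5,  370/19, 97,135, 782 , 991]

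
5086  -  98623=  - 93537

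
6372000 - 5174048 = 1197952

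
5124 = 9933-4809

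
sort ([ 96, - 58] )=[ - 58,96 ]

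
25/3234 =25/3234 = 0.01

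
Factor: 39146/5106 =3^( - 1 )*23^1  =  23/3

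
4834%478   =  54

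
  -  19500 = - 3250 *6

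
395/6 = 65 + 5/6 = 65.83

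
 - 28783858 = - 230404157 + 201620299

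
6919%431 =23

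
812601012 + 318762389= 1131363401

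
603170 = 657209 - 54039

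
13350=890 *15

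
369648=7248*51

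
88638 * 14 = 1240932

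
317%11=9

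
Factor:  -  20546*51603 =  - 2^1 * 3^1*103^1*167^1*10273^1  =  - 1060235238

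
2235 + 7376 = 9611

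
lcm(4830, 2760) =19320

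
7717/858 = 8+ 853/858 = 8.99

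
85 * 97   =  8245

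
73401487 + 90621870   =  164023357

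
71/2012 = 71/2012 = 0.04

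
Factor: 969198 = 2^1*3^1*163^1*991^1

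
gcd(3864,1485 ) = 3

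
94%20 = 14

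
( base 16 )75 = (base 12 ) 99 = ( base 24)4L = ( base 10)117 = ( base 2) 1110101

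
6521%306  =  95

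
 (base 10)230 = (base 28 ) 86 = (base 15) 105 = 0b11100110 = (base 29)7R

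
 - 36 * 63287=-2278332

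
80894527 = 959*84353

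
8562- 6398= 2164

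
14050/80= 175 + 5/8 = 175.62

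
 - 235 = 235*(-1)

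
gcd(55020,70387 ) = 1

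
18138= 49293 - 31155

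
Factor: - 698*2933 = -2047234 = - 2^1*7^1*349^1*419^1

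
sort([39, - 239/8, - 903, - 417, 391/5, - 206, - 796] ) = [ - 903, - 796, - 417, - 206, - 239/8,39,391/5 ] 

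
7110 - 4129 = 2981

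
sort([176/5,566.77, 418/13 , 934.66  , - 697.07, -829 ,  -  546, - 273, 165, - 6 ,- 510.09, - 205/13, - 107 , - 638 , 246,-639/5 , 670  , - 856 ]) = [  -  856, - 829, - 697.07, - 638,  -  546,-510.09,- 273, - 639/5 , - 107, - 205/13 , - 6, 418/13,176/5,165 , 246, 566.77,670 , 934.66] 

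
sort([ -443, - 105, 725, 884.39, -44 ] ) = [-443, - 105, - 44 , 725,884.39]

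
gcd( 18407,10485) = 233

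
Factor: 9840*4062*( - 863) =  - 2^5*3^2*5^1*41^1*677^1 * 863^1 = - 34494179040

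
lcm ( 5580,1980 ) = 61380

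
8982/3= 2994= 2994.00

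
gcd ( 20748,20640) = 12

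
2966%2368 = 598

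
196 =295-99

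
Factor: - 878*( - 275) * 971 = 234447950 = 2^1*5^2 * 11^1*439^1 * 971^1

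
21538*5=107690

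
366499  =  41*8939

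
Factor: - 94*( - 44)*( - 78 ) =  - 2^4 * 3^1*11^1*13^1 * 47^1 = - 322608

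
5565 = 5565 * 1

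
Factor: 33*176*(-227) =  - 1318416= -2^4*3^1* 11^2*227^1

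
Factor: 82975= 5^2*3319^1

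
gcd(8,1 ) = 1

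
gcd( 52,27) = 1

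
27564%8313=2625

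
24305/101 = 24305/101= 240.64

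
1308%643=22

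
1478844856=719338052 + 759506804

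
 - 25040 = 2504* ( - 10 )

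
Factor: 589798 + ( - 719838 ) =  - 2^3*5^1*3251^1 =- 130040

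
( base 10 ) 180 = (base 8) 264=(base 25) 75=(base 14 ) CC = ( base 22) 84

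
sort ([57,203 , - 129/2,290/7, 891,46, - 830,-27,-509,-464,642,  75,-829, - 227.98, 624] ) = [ -830,  -  829,-509, - 464, - 227.98, - 129/2,  -  27,290/7,46,57,75,203,624, 642 , 891]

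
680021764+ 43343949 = 723365713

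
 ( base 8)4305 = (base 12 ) 1371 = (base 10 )2245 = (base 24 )3ld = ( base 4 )203011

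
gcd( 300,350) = 50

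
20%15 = 5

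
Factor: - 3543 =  -3^1 * 1181^1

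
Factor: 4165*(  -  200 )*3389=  - 2823037000 = - 2^3*5^3*  7^2*17^1*3389^1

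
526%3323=526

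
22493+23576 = 46069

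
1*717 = 717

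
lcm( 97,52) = 5044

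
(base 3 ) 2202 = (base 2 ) 1001010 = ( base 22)38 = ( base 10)74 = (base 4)1022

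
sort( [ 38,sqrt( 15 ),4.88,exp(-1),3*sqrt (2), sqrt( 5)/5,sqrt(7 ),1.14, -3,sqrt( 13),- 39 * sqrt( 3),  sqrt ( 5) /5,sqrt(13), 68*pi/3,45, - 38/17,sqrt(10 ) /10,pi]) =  [ - 39*sqrt(3 ), - 3,-38/17,sqrt ( 10)/10 , exp( - 1),sqrt(5)/5,sqrt( 5 ) /5,1.14,sqrt(7), pi, sqrt(13 ),sqrt (13), sqrt( 15 ), 3*sqrt( 2 ), 4.88,38,45 , 68*pi/3 ] 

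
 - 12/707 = -1 + 695/707 = - 0.02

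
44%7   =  2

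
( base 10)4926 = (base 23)974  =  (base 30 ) 5E6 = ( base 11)3779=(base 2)1001100111110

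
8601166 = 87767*98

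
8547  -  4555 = 3992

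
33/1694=3/154=   0.02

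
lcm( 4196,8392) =8392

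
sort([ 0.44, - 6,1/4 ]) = [ - 6, 1/4,0.44 ] 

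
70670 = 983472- 912802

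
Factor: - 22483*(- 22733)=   127^1*179^1*22483^1 = 511106039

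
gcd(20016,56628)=36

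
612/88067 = 612/88067 = 0.01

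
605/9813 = 605/9813 = 0.06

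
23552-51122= -27570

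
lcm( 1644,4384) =13152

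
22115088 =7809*2832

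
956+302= 1258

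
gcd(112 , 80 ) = 16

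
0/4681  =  0= 0.00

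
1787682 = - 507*(-3526) 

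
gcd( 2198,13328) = 14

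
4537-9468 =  - 4931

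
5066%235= 131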